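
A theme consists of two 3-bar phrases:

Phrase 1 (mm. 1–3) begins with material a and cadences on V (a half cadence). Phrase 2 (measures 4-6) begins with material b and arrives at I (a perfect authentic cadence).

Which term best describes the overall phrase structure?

contrasting period

Phrase 1 ends with a half cadence (weaker) and phrase 2 with a perfect authentic cadence (stronger): antecedent + consequent = a period.
The two phrases open with different material (a / b), so the period is contrasting.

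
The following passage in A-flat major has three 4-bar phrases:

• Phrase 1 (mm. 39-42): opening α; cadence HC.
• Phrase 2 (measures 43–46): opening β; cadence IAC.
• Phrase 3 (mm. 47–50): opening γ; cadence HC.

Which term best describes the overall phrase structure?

The final phrase closes with a half cadence, which is not stronger than the preceding imperfect authentic cadence; the 3 phrases lack an overall antecedent–consequent design and so form a phrase group.

phrase group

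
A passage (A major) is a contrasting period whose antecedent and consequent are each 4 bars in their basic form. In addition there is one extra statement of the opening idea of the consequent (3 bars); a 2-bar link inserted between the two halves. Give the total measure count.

13 measures

Basic contrasting period: 4 + 4 = 8 bars.
8 (basic form) + 3 (extra statement) + 2 (link) = 13.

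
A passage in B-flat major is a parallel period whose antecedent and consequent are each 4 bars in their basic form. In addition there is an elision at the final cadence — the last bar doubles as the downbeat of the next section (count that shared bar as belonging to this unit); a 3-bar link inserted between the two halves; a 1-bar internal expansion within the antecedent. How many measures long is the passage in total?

12 measures

Basic parallel period: 4 + 4 = 8 bars.
8 (basic form) + 3 (link) + 1 (internal expansion) = 12.
The elision shares a bar with the next section but does not change this unit's count.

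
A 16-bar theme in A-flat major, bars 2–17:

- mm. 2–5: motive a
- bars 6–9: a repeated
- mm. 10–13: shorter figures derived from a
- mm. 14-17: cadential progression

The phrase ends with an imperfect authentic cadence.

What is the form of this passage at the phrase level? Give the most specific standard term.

Basic idea (measures 2–5) + its repetition (mm. 6-9) form the presentation; fragmentation and cadence (measures 10–17) form the continuation — the 16-bar whole is a sentence.

sentence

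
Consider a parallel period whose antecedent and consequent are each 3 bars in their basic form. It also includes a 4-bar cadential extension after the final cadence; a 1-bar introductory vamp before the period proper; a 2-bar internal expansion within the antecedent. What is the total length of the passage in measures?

13 measures

Basic parallel period: 3 + 3 = 6 bars.
6 (basic form) + 4 (cadential extension) + 1 (introduction) + 2 (internal expansion) = 13.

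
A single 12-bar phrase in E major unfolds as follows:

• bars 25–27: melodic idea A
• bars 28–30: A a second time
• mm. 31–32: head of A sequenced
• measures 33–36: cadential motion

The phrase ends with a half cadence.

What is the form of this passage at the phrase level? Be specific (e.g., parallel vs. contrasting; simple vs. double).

sentence

Basic idea (mm. 25-27) + its repetition (bars 28–30) form the presentation; fragmentation and cadence (mm. 31-36) form the continuation — the 12-bar whole is a sentence.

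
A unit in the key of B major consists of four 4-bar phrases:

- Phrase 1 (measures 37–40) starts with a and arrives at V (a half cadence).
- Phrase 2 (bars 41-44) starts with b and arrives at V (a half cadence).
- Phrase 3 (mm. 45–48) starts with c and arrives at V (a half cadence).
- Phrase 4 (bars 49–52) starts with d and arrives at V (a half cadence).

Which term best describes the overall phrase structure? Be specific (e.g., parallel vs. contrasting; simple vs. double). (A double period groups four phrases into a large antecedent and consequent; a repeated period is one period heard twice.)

Phrase 4 ends with a half cadence, no stronger than phrase 2's half cadence, so the four phrases do not form a double period; nor do phrases 3–4 duplicate 1–2, so it is not a repeated period. With no phrase reaching a conclusive cadence, the passage is a phrase group.

phrase group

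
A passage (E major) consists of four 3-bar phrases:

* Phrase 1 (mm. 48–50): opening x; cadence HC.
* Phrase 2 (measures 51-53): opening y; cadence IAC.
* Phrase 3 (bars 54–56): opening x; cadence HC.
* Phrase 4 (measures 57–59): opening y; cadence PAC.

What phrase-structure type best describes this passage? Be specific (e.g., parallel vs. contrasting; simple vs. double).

Four phrases in two halves: the first half (mm. 48-53) ends with an imperfect authentic cadence, the second (bars 54–59) with a perfect authentic cadence — a large antecedent–consequent pair, i.e. a double period.
Phrase 3 begins with the same material as phrase 1, making it parallel.

parallel double period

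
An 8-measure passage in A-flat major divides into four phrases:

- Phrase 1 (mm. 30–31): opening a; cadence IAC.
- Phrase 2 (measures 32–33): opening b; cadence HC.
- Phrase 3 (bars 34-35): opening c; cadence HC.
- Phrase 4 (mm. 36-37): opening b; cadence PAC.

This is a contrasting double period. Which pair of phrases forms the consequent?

phrases 3 and 4

In a double period the first pair of phrases (ending half cadence) is the large antecedent and the second pair (ending perfect authentic cadence) is the large consequent; the consequent is phrases 3 and 4.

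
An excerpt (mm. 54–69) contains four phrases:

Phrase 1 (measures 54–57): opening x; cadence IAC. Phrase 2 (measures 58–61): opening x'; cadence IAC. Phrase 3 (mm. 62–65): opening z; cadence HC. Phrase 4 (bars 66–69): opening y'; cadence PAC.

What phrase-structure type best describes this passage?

contrasting double period

Four phrases in two halves: the first half (mm. 54–61) ends with an imperfect authentic cadence, the second (mm. 62–69) with a perfect authentic cadence — a large antecedent–consequent pair, i.e. a double period.
Phrase 3 begins with different material from phrase 1, making it contrasting.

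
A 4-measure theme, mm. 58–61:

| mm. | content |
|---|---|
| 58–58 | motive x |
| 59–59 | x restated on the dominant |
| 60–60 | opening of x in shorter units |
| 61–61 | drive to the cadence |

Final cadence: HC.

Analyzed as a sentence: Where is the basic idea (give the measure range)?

The presentation of a sentence is the basic idea (measure 58) plus its repetition (m. 59); the basic idea is therefore m. 58.

measures 58–58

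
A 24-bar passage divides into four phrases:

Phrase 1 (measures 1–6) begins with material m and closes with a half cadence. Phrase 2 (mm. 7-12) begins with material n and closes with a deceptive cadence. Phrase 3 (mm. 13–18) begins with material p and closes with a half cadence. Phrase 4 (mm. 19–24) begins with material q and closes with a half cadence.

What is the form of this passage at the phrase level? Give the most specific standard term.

Phrase 4 ends with a half cadence, no stronger than phrase 2's deceptive cadence, so the four phrases do not form a double period; nor do phrases 3–4 duplicate 1–2, so it is not a repeated period. With no phrase reaching a conclusive cadence, the passage is a phrase group.

phrase group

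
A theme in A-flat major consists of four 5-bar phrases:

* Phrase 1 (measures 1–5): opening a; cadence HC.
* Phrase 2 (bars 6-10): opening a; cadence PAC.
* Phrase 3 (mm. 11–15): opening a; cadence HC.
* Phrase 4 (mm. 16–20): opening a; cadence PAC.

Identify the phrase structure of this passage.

The cadence pattern HC–PAC–HC–PAC is weak–strong twice, and phrases 3–4 restate phrases 1–2: a period heard twice, not a double period (which would end weakly at phrase 2).

repeated period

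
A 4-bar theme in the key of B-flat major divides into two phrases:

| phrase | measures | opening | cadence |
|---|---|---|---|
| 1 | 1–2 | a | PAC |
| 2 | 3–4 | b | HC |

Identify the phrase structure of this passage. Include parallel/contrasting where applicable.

phrase group

The second phrase closes with a half cadence, which is not stronger than the first phrase's perfect authentic cadence; without a weak→strong cadential pair there is no antecedent–consequent relationship, so this is a phrase group rather than a period.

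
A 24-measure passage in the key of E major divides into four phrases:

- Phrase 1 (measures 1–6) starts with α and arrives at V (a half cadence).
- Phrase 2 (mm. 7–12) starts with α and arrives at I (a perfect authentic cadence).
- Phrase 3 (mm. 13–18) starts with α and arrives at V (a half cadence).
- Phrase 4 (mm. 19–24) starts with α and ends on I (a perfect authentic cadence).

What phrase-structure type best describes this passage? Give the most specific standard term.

repeated period

The cadence pattern HC–PAC–HC–PAC is weak–strong twice, and phrases 3–4 restate phrases 1–2: a period heard twice, not a double period (which would end weakly at phrase 2).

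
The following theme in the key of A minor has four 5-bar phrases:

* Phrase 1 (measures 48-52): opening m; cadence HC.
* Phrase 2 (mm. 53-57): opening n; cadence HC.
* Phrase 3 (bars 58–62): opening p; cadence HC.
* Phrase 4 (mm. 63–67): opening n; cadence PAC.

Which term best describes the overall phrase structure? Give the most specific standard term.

contrasting double period

Four phrases in two halves: the first half (mm. 48–57) ends with a half cadence, the second (measures 58-67) with a perfect authentic cadence — a large antecedent–consequent pair, i.e. a double period.
Phrase 3 begins with different material from phrase 1, making it contrasting.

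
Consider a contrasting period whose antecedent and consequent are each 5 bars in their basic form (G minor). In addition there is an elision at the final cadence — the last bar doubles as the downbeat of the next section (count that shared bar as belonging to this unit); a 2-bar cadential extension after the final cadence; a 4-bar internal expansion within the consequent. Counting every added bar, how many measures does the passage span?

16 measures

Basic contrasting period: 5 + 5 = 10 bars.
10 (basic form) + 2 (cadential extension) + 4 (internal expansion) = 16.
The elision shares a bar with the next section but does not change this unit's count.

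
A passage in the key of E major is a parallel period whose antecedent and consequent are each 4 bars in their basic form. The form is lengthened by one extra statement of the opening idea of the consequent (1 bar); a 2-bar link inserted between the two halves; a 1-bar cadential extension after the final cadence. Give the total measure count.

Basic parallel period: 4 + 4 = 8 bars.
8 (basic form) + 1 (extra statement) + 2 (link) + 1 (cadential extension) = 12.

12 measures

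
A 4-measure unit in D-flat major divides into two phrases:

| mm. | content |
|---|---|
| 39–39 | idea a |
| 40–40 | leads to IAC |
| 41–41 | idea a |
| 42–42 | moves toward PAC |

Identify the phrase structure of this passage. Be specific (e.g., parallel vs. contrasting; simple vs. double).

Phrase 1 ends with an imperfect authentic cadence (weaker) and phrase 2 with a perfect authentic cadence (stronger): antecedent + consequent = a period.
The two phrases open with the same material (a / a), so the period is parallel.

parallel period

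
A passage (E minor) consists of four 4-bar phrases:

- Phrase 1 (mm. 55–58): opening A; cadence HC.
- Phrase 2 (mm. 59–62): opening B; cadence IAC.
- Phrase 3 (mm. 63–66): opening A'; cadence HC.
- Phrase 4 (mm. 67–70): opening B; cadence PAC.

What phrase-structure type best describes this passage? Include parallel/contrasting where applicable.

parallel double period

Four phrases in two halves: the first half (measures 55-62) ends with an imperfect authentic cadence, the second (mm. 63-70) with a perfect authentic cadence — a large antecedent–consequent pair, i.e. a double period.
Phrase 3 begins with the same material as phrase 1, making it parallel.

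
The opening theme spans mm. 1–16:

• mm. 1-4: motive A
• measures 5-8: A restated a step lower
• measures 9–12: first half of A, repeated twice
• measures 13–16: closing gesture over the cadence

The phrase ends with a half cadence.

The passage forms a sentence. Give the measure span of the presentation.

measures 1–8

The presentation of a sentence is the basic idea (mm. 1–4) plus its repetition (mm. 5–8); the presentation is therefore bars 1-8.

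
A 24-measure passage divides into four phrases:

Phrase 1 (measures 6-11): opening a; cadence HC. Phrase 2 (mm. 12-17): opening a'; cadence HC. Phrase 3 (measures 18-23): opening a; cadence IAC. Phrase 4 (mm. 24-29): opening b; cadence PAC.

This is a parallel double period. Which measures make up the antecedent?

measures 6–17

In a double period the first pair of phrases (ending half cadence) is the large antecedent and the second pair (ending perfect authentic cadence) is the large consequent; the antecedent is measures 6–17.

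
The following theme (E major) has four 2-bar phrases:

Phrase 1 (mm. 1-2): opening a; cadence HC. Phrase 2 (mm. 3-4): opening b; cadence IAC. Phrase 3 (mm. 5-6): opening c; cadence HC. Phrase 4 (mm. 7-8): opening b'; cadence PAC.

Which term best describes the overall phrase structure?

Four phrases in two halves: the first half (mm. 1–4) ends with an imperfect authentic cadence, the second (measures 5-8) with a perfect authentic cadence — a large antecedent–consequent pair, i.e. a double period.
Phrase 3 begins with different material from phrase 1, making it contrasting.

contrasting double period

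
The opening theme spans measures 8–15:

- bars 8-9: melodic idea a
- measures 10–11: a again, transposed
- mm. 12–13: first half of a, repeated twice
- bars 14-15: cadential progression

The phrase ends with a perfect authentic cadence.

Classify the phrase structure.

Basic idea (mm. 8–9) + its repetition (measures 10–11) form the presentation; fragmentation and cadence (mm. 12–15) form the continuation — the 8-bar whole is a sentence.

sentence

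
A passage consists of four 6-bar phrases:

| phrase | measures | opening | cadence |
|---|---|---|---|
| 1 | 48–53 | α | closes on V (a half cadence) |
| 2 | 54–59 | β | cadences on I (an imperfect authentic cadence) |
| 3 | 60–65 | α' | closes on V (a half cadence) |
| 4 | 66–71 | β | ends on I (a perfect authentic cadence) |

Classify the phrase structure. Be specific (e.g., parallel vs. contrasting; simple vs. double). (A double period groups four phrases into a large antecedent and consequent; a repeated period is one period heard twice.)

parallel double period

Four phrases in two halves: the first half (measures 48-59) ends with an imperfect authentic cadence, the second (bars 60–71) with a perfect authentic cadence — a large antecedent–consequent pair, i.e. a double period.
Phrase 3 begins with the same material as phrase 1, making it parallel.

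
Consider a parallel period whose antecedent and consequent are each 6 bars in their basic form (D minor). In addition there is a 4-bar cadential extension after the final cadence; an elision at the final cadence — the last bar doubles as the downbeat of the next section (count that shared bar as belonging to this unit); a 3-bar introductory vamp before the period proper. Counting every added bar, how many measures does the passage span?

19 measures

Basic parallel period: 6 + 6 = 12 bars.
12 (basic form) + 4 (cadential extension) + 3 (introduction) = 19.
The elision shares a bar with the next section but does not change this unit's count.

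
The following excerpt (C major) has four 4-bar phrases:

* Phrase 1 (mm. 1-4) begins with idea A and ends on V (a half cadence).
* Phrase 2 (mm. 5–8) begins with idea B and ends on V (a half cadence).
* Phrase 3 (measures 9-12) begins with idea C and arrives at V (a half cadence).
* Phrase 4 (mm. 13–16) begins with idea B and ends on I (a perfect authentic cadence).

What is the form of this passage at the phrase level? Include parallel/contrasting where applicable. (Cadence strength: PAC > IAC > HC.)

Four phrases in two halves: the first half (bars 1–8) ends with a half cadence, the second (mm. 9–16) with a perfect authentic cadence — a large antecedent–consequent pair, i.e. a double period.
Phrase 3 begins with different material from phrase 1, making it contrasting.

contrasting double period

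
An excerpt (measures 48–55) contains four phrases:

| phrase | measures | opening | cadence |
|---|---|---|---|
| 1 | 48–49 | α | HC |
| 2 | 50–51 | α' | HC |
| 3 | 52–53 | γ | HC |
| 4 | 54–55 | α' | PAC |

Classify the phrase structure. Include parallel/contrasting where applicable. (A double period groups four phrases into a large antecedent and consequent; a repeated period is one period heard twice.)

contrasting double period

Four phrases in two halves: the first half (bars 48-51) ends with a half cadence, the second (mm. 52-55) with a perfect authentic cadence — a large antecedent–consequent pair, i.e. a double period.
Phrase 3 begins with different material from phrase 1, making it contrasting.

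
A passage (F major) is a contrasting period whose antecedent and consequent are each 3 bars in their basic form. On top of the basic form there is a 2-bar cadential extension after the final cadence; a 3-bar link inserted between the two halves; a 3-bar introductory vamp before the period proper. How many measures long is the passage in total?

14 measures

Basic contrasting period: 3 + 3 = 6 bars.
6 (basic form) + 2 (cadential extension) + 3 (link) + 3 (introduction) = 14.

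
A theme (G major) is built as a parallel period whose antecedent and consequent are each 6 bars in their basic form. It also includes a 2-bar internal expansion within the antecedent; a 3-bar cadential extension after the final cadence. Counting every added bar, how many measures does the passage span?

17 measures

Basic parallel period: 6 + 6 = 12 bars.
12 (basic form) + 2 (internal expansion) + 3 (cadential extension) = 17.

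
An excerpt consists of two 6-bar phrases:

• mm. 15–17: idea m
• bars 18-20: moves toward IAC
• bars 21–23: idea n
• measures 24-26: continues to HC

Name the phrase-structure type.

phrase group

The second phrase closes with a half cadence, which is not stronger than the first phrase's imperfect authentic cadence; without a weak→strong cadential pair there is no antecedent–consequent relationship, so this is a phrase group rather than a period.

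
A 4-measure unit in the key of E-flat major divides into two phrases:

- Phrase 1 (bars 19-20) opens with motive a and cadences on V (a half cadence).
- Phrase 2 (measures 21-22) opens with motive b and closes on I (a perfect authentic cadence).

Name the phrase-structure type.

Phrase 1 ends with a half cadence (weaker) and phrase 2 with a perfect authentic cadence (stronger): antecedent + consequent = a period.
The two phrases open with different material (a / b), so the period is contrasting.

contrasting period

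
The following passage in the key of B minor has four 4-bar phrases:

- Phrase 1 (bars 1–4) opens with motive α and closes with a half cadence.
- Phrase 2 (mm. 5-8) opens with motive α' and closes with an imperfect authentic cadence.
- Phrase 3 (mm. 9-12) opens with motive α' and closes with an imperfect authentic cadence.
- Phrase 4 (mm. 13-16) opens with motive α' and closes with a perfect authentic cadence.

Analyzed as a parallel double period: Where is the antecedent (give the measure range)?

measures 1–8

In a double period the four phrases pair into a large antecedent (phrases 1–2, ending imperfect authentic cadence) and a large consequent (phrases 3–4, ending perfect authentic cadence). The antecedent spans mm. 1–8.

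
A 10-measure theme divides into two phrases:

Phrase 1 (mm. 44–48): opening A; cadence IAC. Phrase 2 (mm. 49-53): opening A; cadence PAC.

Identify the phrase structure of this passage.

Phrase 1 ends with an imperfect authentic cadence (weaker) and phrase 2 with a perfect authentic cadence (stronger): antecedent + consequent = a period.
The two phrases open with the same material (A / A), so the period is parallel.

parallel period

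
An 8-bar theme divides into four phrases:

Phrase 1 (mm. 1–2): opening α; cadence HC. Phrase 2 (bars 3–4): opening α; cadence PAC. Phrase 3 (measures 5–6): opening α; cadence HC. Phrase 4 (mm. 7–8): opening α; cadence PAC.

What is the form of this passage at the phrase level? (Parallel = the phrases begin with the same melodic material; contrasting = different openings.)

repeated period

The cadence pattern HC–PAC–HC–PAC is weak–strong twice, and phrases 3–4 restate phrases 1–2: a period heard twice, not a double period (which would end weakly at phrase 2).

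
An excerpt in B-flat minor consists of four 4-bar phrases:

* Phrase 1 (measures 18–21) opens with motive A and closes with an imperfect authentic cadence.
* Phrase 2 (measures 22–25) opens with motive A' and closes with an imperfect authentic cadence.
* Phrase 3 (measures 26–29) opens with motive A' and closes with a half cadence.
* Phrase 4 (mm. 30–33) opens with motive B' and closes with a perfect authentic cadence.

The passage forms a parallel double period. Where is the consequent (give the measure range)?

In a double period the four phrases pair into a large antecedent (phrases 1–2, ending imperfect authentic cadence) and a large consequent (phrases 3–4, ending perfect authentic cadence). The consequent spans mm. 26-33.

measures 26–33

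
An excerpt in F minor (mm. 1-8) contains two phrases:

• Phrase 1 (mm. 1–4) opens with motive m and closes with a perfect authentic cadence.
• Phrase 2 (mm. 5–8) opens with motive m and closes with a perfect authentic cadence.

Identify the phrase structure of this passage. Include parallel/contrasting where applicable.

repeated phrase

Both phrases have the same opening (m) and the same cadence (perfect authentic cadence): the second is a restatement, not a consequent, so this is a repeated phrase rather than a period.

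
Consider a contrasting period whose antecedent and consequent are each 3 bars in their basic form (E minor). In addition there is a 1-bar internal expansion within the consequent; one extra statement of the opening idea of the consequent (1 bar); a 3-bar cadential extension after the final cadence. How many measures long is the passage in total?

11 measures

Basic contrasting period: 3 + 3 = 6 bars.
6 (basic form) + 1 (internal expansion) + 1 (extra statement) + 3 (cadential extension) = 11.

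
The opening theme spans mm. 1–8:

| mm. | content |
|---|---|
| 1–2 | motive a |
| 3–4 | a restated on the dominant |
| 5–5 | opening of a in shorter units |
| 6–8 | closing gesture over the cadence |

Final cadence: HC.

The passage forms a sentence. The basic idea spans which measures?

measures 1–2

The presentation of a sentence is the basic idea (bars 1–2) plus its repetition (mm. 3–4); the basic idea is therefore mm. 1-2.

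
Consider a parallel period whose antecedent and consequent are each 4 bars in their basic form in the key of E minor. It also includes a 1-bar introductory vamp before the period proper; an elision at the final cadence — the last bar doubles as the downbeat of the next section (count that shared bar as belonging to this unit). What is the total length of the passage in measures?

Basic parallel period: 4 + 4 = 8 bars.
8 (basic form) + 1 (introduction) = 9.
The elision shares a bar with the next section but does not change this unit's count.

9 measures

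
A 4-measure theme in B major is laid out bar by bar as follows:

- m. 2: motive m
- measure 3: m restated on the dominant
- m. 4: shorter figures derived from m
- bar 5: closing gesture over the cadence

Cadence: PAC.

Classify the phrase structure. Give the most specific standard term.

sentence

Basic idea (bar 2) + its repetition (bar 3) form the presentation; fragmentation and cadence (mm. 4–5) form the continuation — the 4-bar whole is a sentence.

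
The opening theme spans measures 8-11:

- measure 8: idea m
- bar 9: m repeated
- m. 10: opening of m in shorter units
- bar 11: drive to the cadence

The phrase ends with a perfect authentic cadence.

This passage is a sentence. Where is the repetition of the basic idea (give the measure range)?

measures 9–9

The presentation of a sentence is the basic idea (m. 8) plus its repetition (measure 9); the repetition of the basic idea is therefore m. 9.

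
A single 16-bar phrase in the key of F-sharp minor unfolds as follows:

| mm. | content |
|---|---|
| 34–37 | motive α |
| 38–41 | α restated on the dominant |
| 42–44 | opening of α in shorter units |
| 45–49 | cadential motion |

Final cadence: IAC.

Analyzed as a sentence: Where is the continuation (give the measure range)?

measures 42–49

After the presentation (mm. 34–41), the continuation covers the fragmentation through the cadence: measures 42-49.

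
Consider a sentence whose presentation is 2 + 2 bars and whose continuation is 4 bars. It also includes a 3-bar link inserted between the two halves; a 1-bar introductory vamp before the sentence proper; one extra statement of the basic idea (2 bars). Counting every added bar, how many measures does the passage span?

14 measures

Basic sentence: 2 + 2 + 4 = 8 bars.
8 (basic form) + 3 (link) + 1 (introduction) + 2 (extra statement) = 14.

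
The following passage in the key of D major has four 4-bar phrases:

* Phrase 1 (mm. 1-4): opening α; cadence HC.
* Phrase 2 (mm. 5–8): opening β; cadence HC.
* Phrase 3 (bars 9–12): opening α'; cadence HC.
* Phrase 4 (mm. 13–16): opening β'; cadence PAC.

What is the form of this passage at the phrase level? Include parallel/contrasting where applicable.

Four phrases in two halves: the first half (mm. 1–8) ends with a half cadence, the second (bars 9-16) with a perfect authentic cadence — a large antecedent–consequent pair, i.e. a double period.
Phrase 3 begins with the same material as phrase 1, making it parallel.

parallel double period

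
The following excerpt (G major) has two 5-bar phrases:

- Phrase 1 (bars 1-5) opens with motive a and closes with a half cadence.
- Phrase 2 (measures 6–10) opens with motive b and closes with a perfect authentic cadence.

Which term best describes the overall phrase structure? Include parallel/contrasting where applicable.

contrasting period

Phrase 1 ends with a half cadence (weaker) and phrase 2 with a perfect authentic cadence (stronger): antecedent + consequent = a period.
The two phrases open with different material (a / b), so the period is contrasting.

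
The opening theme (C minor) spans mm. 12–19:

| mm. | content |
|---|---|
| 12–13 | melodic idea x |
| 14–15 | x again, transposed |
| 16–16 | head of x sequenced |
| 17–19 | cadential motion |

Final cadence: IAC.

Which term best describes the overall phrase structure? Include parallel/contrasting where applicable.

Basic idea (bars 12–13) + its repetition (mm. 14–15) form the presentation; fragmentation and cadence (mm. 16–19) form the continuation — the 8-bar whole is a sentence.

sentence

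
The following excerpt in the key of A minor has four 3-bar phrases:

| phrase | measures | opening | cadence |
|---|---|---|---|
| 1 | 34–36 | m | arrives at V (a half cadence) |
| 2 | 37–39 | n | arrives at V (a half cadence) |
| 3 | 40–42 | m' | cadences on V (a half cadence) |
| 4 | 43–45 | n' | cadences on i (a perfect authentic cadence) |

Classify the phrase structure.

Four phrases in two halves: the first half (mm. 34-39) ends with a half cadence, the second (measures 40–45) with a perfect authentic cadence — a large antecedent–consequent pair, i.e. a double period.
Phrase 3 begins with the same material as phrase 1, making it parallel.

parallel double period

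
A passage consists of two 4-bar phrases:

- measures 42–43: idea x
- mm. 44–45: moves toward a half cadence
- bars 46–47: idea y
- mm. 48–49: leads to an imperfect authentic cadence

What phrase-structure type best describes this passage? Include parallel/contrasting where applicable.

contrasting period

Phrase 1 ends with a half cadence (weaker) and phrase 2 with an imperfect authentic cadence (stronger): antecedent + consequent = a period.
The two phrases open with different material (x / y), so the period is contrasting.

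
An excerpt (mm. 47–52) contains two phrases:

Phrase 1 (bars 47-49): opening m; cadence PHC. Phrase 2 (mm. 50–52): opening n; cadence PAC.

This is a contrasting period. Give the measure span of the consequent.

measures 50–52

The phrase ending with the weaker cadence (Phrygian half cadence) is the antecedent; the one ending more conclusively (perfect authentic cadence) is the consequent. The consequent is measures 50–52.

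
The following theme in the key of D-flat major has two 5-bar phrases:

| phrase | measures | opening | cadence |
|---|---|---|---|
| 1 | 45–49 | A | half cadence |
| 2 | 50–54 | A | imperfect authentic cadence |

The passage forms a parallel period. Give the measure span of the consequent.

measures 50–54

The phrase ending with the weaker cadence (half cadence) is the antecedent; the one ending more conclusively (imperfect authentic cadence) is the consequent. The consequent is measures 50–54.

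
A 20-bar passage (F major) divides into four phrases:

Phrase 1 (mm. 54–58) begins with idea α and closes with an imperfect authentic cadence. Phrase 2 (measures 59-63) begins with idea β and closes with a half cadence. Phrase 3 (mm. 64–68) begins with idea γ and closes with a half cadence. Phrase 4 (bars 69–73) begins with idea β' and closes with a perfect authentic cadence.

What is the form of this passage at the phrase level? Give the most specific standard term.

contrasting double period

Four phrases in two halves: the first half (bars 54–63) ends with a half cadence, the second (mm. 64–73) with a perfect authentic cadence — a large antecedent–consequent pair, i.e. a double period.
Phrase 3 begins with different material from phrase 1, making it contrasting.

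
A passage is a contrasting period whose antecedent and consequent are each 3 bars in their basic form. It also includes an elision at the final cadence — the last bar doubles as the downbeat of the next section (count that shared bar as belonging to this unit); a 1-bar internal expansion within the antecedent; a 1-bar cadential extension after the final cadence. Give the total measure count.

Basic contrasting period: 3 + 3 = 6 bars.
6 (basic form) + 1 (internal expansion) + 1 (cadential extension) = 8.
The elision shares a bar with the next section but does not change this unit's count.

8 measures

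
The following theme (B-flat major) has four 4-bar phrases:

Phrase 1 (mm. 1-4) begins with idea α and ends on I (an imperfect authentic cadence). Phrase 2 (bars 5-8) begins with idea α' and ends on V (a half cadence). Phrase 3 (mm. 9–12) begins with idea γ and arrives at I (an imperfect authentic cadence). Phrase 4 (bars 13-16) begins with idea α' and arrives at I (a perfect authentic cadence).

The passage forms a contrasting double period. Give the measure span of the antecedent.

In a double period the first pair of phrases (ending half cadence) is the large antecedent and the second pair (ending perfect authentic cadence) is the large consequent; the antecedent is measures 1–8.

measures 1–8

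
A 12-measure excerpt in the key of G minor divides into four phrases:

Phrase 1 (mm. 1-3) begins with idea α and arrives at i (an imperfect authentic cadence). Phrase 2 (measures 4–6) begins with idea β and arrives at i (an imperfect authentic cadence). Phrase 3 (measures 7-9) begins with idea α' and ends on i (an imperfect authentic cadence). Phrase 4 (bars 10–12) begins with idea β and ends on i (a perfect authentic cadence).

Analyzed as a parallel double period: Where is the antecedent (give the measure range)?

measures 1–6

In a double period the four phrases pair into a large antecedent (phrases 1–2, ending imperfect authentic cadence) and a large consequent (phrases 3–4, ending perfect authentic cadence). The antecedent spans mm. 1-6.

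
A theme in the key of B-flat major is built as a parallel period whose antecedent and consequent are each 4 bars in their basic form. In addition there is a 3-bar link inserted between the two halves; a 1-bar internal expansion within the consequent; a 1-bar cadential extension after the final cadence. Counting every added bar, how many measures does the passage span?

Basic parallel period: 4 + 4 = 8 bars.
8 (basic form) + 3 (link) + 1 (internal expansion) + 1 (cadential extension) = 13.

13 measures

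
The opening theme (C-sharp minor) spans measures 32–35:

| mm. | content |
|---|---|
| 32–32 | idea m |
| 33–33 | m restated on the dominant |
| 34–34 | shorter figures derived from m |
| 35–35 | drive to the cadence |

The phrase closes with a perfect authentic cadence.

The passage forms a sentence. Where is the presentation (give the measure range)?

measures 32–33

The presentation of a sentence is the basic idea (measure 32) plus its repetition (bar 33); the presentation is therefore mm. 32-33.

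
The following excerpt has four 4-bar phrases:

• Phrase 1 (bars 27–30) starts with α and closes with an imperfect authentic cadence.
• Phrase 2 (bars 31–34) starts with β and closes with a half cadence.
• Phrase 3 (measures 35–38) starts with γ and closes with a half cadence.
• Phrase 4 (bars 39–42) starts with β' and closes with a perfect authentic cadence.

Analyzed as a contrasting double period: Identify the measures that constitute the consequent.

In a double period the four phrases pair into a large antecedent (phrases 1–2, ending half cadence) and a large consequent (phrases 3–4, ending perfect authentic cadence). The consequent spans measures 35-42.

measures 35–42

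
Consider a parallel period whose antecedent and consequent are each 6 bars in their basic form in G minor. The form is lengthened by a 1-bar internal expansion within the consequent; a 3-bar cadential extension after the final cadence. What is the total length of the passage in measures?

Basic parallel period: 6 + 6 = 12 bars.
12 (basic form) + 1 (internal expansion) + 3 (cadential extension) = 16.

16 measures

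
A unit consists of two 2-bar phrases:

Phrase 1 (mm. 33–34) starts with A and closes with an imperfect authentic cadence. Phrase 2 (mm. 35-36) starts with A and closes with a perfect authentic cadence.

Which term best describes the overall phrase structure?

parallel period

Phrase 1 ends with an imperfect authentic cadence (weaker) and phrase 2 with a perfect authentic cadence (stronger): antecedent + consequent = a period.
The two phrases open with the same material (A / A), so the period is parallel.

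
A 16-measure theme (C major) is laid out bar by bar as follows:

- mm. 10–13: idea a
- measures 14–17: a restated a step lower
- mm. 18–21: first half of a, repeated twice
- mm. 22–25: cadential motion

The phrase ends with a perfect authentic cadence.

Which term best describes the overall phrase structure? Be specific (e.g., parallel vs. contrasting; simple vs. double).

Basic idea (mm. 10–13) + its repetition (mm. 14-17) form the presentation; fragmentation and cadence (mm. 18–25) form the continuation — the 16-bar whole is a sentence.

sentence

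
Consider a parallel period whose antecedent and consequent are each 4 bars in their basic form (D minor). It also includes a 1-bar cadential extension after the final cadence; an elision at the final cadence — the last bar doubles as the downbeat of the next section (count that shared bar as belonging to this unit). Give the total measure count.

9 measures

Basic parallel period: 4 + 4 = 8 bars.
8 (basic form) + 1 (cadential extension) = 9.
The elision shares a bar with the next section but does not change this unit's count.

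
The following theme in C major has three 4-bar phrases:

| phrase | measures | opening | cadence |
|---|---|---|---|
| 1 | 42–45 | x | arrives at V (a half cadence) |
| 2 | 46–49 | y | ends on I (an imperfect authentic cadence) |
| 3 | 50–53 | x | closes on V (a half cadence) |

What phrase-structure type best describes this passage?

The final phrase closes with a half cadence, which is not stronger than the preceding imperfect authentic cadence; the 3 phrases lack an overall antecedent–consequent design and so form a phrase group.

phrase group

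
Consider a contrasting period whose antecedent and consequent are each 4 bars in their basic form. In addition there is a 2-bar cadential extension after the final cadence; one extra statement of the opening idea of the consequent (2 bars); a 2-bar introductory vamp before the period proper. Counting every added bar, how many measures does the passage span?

14 measures

Basic contrasting period: 4 + 4 = 8 bars.
8 (basic form) + 2 (cadential extension) + 2 (extra statement) + 2 (introduction) = 14.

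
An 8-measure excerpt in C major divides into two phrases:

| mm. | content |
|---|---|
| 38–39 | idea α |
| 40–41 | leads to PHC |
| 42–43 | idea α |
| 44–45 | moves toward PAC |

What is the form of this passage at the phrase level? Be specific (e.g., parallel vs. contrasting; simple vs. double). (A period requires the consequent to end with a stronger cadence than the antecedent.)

Phrase 1 ends with a Phrygian half cadence (weaker) and phrase 2 with a perfect authentic cadence (stronger): antecedent + consequent = a period.
The two phrases open with the same material (α / α), so the period is parallel.

parallel period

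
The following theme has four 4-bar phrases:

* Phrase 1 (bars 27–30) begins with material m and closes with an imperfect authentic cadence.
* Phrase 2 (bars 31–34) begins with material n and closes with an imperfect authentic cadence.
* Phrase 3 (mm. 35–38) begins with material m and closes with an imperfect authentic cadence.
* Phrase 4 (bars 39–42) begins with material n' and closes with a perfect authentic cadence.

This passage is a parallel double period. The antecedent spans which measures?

measures 27–34

In a double period the four phrases pair into a large antecedent (phrases 1–2, ending imperfect authentic cadence) and a large consequent (phrases 3–4, ending perfect authentic cadence). The antecedent spans mm. 27–34.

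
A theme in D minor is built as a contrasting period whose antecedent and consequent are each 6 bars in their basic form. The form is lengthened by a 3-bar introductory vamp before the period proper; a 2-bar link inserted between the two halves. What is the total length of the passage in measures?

Basic contrasting period: 6 + 6 = 12 bars.
12 (basic form) + 3 (introduction) + 2 (link) = 17.

17 measures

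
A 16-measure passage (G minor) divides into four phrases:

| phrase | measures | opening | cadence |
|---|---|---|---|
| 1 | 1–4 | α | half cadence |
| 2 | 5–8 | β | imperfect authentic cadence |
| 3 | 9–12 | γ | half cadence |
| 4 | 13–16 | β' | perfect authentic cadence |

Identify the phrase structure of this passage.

Four phrases in two halves: the first half (bars 1–8) ends with an imperfect authentic cadence, the second (bars 9–16) with a perfect authentic cadence — a large antecedent–consequent pair, i.e. a double period.
Phrase 3 begins with different material from phrase 1, making it contrasting.

contrasting double period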